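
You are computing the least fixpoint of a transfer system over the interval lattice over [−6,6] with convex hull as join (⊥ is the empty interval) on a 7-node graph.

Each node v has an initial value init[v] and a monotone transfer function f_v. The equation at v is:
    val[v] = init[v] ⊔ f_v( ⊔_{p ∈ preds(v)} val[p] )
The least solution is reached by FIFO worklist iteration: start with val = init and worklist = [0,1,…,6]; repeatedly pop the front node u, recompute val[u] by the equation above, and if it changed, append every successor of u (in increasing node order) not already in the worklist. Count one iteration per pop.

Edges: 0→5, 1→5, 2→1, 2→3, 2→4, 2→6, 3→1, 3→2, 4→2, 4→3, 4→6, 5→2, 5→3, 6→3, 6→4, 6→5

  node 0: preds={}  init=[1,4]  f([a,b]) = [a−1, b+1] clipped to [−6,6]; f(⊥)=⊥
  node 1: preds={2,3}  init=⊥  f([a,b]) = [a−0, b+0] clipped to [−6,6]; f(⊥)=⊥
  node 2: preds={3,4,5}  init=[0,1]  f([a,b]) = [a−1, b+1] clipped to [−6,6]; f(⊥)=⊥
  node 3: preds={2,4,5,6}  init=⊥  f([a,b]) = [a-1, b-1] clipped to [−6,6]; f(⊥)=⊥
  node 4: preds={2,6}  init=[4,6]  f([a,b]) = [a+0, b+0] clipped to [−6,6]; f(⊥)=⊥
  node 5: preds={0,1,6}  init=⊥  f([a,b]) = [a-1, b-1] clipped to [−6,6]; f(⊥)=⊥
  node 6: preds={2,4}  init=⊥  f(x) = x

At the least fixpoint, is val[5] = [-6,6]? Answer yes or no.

Worklist (30 pops):
  #1 pop 0: in=⊥ → [1,4] (no change)
  #2 pop 1: in=[0,1] → [0,1] (was ⊥); enqueue []
  #3 pop 2: in=[4,6] → [0,6] (was [0,1]); enqueue [1]
  #4 pop 3: in=[0,6] → [-1,5] (was ⊥); enqueue [2]
  #5 pop 4: in=[0,6] → [0,6] (was [4,6]); enqueue [3]
  #6 pop 5: in=[0,4] → [-1,3] (was ⊥); enqueue []
  #7 pop 6: in=[0,6] → [0,6] (was ⊥); enqueue [4,5]
  #8 pop 1: in=[-1,6] → [-1,6] (was [0,1]); enqueue []
  #9 pop 2: in=[-1,6] → [-2,6] (was [0,6]); enqueue [1,6]
  #10 pop 3: in=[-2,6] → [-3,5] (was [-1,5]); enqueue [2]
  #11 pop 4: in=[-2,6] → [-2,6] (was [0,6]); enqueue [3]
  #12 pop 5: in=[-1,6] → [-2,5] (was [-1,3]); enqueue []
  #13 pop 1: in=[-3,6] → [-3,6] (was [-1,6]); enqueue [5]
  #14 pop 6: in=[-2,6] → [-2,6] (was [0,6]); enqueue [4]
  #15 pop 2: in=[-3,6] → [-4,6] (was [-2,6]); enqueue [1,6]
  #16 pop 3: in=[-4,6] → [-5,5] (was [-3,5]); enqueue [2]
  #17 pop 5: in=[-3,6] → [-4,5] (was [-2,5]); enqueue [3]
  #18 pop 4: in=[-4,6] → [-4,6] (was [-2,6]); enqueue []
  #19 pop 1: in=[-5,6] → [-5,6] (was [-3,6]); enqueue [5]
  #20 pop 6: in=[-4,6] → [-4,6] (was [-2,6]); enqueue [4]
  #21 pop 2: in=[-5,6] → [-6,6] (was [-4,6]); enqueue [1,6]
  #22 pop 3: in=[-6,6] → [-6,5] (was [-5,5]); enqueue [2]
  #23 pop 5: in=[-5,6] → [-6,5] (was [-4,5]); enqueue [3]
  #24 pop 4: in=[-6,6] → [-6,6] (was [-4,6]); enqueue []
  #25 pop 1: in=[-6,6] → [-6,6] (was [-5,6]); enqueue [5]
  #26 pop 6: in=[-6,6] → [-6,6] (was [-4,6]); enqueue [4]
  #27 pop 2: in=[-6,6] → [-6,6] (no change)
  #28 pop 3: in=[-6,6] → [-6,5] (no change)
  #29 pop 5: in=[-6,6] → [-6,5] (no change)
  #30 pop 4: in=[-6,6] → [-6,6] (no change)

Fixpoint:
  val[0] = [1,4]
  val[1] = [-6,6]
  val[2] = [-6,6]
  val[3] = [-6,5]
  val[4] = [-6,6]
  val[5] = [-6,5]
  val[6] = [-6,6]

no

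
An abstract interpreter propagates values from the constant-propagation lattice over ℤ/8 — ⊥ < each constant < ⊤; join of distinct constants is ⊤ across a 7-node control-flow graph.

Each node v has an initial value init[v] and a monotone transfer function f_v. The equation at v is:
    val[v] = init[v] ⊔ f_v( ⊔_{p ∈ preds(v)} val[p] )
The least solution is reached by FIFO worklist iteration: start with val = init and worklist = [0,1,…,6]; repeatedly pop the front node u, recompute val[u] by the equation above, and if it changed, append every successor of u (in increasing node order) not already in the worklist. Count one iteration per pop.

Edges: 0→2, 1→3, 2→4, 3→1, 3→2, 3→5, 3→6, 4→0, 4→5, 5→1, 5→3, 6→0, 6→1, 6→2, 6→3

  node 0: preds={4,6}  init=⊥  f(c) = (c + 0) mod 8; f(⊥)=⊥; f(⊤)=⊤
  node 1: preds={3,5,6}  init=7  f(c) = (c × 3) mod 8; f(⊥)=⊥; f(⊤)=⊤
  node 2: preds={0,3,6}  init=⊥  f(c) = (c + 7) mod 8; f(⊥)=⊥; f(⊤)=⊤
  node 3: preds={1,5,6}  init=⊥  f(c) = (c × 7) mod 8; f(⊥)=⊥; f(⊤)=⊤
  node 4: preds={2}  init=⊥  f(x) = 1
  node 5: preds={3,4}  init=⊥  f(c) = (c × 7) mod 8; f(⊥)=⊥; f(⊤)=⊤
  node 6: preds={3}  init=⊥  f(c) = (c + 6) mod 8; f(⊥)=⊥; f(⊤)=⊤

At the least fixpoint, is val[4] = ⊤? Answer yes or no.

no

Iteration log — 20 steps:
  step 1. node 0  ⊔preds=⊥  new=⊥  stable
  step 2. node 1  ⊔preds=⊥  new=7  stable
  step 3. node 2  ⊔preds=⊥  new=⊥  stable
  step 4. node 3  ⊔preds=7  new=1  old=⊥  +wl: 1,2
  step 5. node 4  ⊔preds=⊥  new=1  old=⊥  +wl: 0
  step 6. node 5  ⊔preds=1  new=7  old=⊥  +wl: 3
  step 7. node 6  ⊔preds=1  new=7  old=⊥  +wl: 
  step 8. node 1  ⊔preds=⊤  new=⊤  old=7  +wl: 
  step 9. node 2  ⊔preds=⊤  new=⊤  old=⊥  +wl: 4
  step 10. node 0  ⊔preds=⊤  new=⊤  old=⊥  +wl: 2
  step 11. node 3  ⊔preds=⊤  new=⊤  old=1  +wl: 1,5,6
  step 12. node 4  ⊔preds=⊤  new=1  stable
  step 13. node 2  ⊔preds=⊤  new=⊤  stable
  step 14. node 1  ⊔preds=⊤  new=⊤  stable
  step 15. node 5  ⊔preds=⊤  new=⊤  old=7  +wl: 1,3
  step 16. node 6  ⊔preds=⊤  new=⊤  old=7  +wl: 0,2
  step 17. node 1  ⊔preds=⊤  new=⊤  stable
  step 18. node 3  ⊔preds=⊤  new=⊤  stable
  step 19. node 0  ⊔preds=⊤  new=⊤  stable
  step 20. node 2  ⊔preds=⊤  new=⊤  stable

Least fixpoint reached:
  node 0: ⊤
  node 1: ⊤
  node 2: ⊤
  node 3: ⊤
  node 4: 1
  node 5: ⊤
  node 6: ⊤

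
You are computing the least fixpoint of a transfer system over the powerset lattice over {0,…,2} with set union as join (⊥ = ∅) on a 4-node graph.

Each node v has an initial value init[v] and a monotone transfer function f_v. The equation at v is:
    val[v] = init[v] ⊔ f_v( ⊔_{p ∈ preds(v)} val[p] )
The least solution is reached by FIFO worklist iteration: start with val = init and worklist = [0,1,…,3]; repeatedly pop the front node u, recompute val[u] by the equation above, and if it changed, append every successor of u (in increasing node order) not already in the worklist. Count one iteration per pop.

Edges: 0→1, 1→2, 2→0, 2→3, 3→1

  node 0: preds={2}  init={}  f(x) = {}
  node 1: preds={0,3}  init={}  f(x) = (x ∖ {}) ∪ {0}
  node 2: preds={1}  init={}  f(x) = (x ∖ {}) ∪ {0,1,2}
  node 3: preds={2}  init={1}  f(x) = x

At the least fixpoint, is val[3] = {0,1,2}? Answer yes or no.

Worklist (7 pops):
  #1 pop 0: in={} → {} (no change)
  #2 pop 1: in={1} → {0,1} (was {}); enqueue []
  #3 pop 2: in={0,1} → {0,1,2} (was {}); enqueue [0]
  #4 pop 3: in={0,1,2} → {0,1,2} (was {1}); enqueue [1]
  #5 pop 0: in={0,1,2} → {} (no change)
  #6 pop 1: in={0,1,2} → {0,1,2} (was {0,1}); enqueue [2]
  #7 pop 2: in={0,1,2} → {0,1,2} (no change)

Fixpoint:
  val[0] = {}
  val[1] = {0,1,2}
  val[2] = {0,1,2}
  val[3] = {0,1,2}

yes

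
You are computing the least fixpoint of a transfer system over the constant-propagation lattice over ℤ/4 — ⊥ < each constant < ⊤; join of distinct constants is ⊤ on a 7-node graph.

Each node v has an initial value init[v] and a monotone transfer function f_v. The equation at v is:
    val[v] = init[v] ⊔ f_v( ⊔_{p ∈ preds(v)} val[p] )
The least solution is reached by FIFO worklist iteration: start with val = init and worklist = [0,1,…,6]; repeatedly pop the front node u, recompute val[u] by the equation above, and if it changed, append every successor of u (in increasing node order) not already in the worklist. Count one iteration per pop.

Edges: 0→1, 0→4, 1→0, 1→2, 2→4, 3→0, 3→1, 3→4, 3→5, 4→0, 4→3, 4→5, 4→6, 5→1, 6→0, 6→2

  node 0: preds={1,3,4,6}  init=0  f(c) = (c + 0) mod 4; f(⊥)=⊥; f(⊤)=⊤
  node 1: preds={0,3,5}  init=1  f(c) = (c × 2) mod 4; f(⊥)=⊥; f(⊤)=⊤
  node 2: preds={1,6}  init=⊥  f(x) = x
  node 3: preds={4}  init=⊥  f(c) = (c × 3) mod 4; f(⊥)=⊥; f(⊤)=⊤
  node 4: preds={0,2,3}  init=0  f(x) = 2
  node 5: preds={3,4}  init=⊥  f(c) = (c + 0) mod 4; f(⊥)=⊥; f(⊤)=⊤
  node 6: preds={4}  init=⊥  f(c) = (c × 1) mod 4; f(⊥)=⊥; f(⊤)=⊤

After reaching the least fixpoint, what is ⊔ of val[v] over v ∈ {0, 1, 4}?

⊤

Worklist (15 pops):
  #1 pop 0: in=⊤ → ⊤ (was 0); enqueue []
  #2 pop 1: in=⊤ → ⊤ (was 1); enqueue [0]
  #3 pop 2: in=⊤ → ⊤ (was ⊥); enqueue []
  #4 pop 3: in=0 → 0 (was ⊥); enqueue [1]
  #5 pop 4: in=⊤ → ⊤ (was 0); enqueue [3]
  #6 pop 5: in=⊤ → ⊤ (was ⊥); enqueue []
  #7 pop 6: in=⊤ → ⊤ (was ⊥); enqueue [2]
  #8 pop 0: in=⊤ → ⊤ (no change)
  #9 pop 1: in=⊤ → ⊤ (no change)
  #10 pop 3: in=⊤ → ⊤ (was 0); enqueue [0,1,4,5]
  #11 pop 2: in=⊤ → ⊤ (no change)
  #12 pop 0: in=⊤ → ⊤ (no change)
  #13 pop 1: in=⊤ → ⊤ (no change)
  #14 pop 4: in=⊤ → ⊤ (no change)
  #15 pop 5: in=⊤ → ⊤ (no change)

Fixpoint:
  val[0] = ⊤
  val[1] = ⊤
  val[2] = ⊤
  val[3] = ⊤
  val[4] = ⊤
  val[5] = ⊤
  val[6] = ⊤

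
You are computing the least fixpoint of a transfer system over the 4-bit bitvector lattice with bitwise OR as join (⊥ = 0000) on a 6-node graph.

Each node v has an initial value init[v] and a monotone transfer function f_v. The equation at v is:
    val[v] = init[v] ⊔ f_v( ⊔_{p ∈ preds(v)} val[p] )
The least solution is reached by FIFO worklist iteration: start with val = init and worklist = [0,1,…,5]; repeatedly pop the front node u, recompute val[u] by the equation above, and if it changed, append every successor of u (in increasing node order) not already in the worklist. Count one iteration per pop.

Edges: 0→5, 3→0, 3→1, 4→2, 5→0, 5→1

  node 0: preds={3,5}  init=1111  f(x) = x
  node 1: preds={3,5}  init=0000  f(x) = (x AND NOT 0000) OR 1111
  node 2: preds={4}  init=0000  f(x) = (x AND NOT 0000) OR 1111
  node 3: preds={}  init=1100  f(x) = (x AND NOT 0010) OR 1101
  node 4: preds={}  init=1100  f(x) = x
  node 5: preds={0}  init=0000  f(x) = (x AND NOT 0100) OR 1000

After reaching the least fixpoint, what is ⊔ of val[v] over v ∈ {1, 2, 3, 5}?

1111

Trace (8 dequeues):
  [1] u=0 | in 1100 | out 1111 | ==
  [2] u=1 | in 1100 | out 1111 | prev 0000 | push {}
  [3] u=2 | in 1100 | out 1111 | prev 0000 | push {}
  [4] u=3 | in 0000 | out 1101 | prev 1100 | push {0,1}
  [5] u=4 | in 0000 | out 1100 | ==
  [6] u=5 | in 1111 | out 1011 | prev 0000 | push {}
  [7] u=0 | in 1111 | out 1111 | ==
  [8] u=1 | in 1111 | out 1111 | ==

Converged values:
  [0] 1111
  [1] 1111
  [2] 1111
  [3] 1101
  [4] 1100
  [5] 1011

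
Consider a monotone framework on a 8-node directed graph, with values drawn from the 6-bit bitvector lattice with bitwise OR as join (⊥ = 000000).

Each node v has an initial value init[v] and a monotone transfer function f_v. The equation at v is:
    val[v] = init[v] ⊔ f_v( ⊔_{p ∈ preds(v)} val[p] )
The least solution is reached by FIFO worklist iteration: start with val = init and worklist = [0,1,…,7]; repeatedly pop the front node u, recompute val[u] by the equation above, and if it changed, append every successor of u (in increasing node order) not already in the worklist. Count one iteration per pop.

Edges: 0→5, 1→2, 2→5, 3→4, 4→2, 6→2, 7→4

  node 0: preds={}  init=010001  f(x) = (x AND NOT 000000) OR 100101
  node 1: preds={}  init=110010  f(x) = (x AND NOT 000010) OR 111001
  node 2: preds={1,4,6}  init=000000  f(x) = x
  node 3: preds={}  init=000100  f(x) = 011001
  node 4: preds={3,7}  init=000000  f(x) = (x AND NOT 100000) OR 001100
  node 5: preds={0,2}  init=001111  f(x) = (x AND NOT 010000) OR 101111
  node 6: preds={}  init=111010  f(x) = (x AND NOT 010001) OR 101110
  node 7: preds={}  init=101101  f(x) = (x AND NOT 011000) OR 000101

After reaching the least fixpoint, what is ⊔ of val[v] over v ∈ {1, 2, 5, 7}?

Iteration log — 10 steps:
  step 1. node 0  ⊔preds=000000  new=110101  old=010001  +wl: 
  step 2. node 1  ⊔preds=000000  new=111011  old=110010  +wl: 
  step 3. node 2  ⊔preds=111011  new=111011  old=000000  +wl: 
  step 4. node 3  ⊔preds=000000  new=011101  old=000100  +wl: 
  step 5. node 4  ⊔preds=111101  new=011101  old=000000  +wl: 2
  step 6. node 5  ⊔preds=111111  new=101111  old=001111  +wl: 
  step 7. node 6  ⊔preds=000000  new=111110  old=111010  +wl: 
  step 8. node 7  ⊔preds=000000  new=101101  stable
  step 9. node 2  ⊔preds=111111  new=111111  old=111011  +wl: 5
  step 10. node 5  ⊔preds=111111  new=101111  stable

Least fixpoint reached:
  node 0: 110101
  node 1: 111011
  node 2: 111111
  node 3: 011101
  node 4: 011101
  node 5: 101111
  node 6: 111110
  node 7: 101101

111111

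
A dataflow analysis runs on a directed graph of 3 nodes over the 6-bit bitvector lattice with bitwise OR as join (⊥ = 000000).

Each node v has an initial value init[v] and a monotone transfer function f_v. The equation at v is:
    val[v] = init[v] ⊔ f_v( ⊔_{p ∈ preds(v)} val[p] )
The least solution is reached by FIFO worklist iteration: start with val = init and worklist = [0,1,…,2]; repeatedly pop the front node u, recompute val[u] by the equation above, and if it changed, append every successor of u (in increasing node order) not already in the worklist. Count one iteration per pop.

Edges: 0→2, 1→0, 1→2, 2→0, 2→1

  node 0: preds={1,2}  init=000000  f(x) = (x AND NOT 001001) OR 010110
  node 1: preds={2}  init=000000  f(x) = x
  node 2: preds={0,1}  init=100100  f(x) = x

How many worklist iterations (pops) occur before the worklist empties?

7

Trace (7 dequeues):
  [1] u=0 | in 100100 | out 110110 | prev 000000 | push {}
  [2] u=1 | in 100100 | out 100100 | prev 000000 | push {0}
  [3] u=2 | in 110110 | out 110110 | prev 100100 | push {1}
  [4] u=0 | in 110110 | out 110110 | ==
  [5] u=1 | in 110110 | out 110110 | prev 100100 | push {0,2}
  [6] u=0 | in 110110 | out 110110 | ==
  [7] u=2 | in 110110 | out 110110 | ==

Converged values:
  [0] 110110
  [1] 110110
  [2] 110110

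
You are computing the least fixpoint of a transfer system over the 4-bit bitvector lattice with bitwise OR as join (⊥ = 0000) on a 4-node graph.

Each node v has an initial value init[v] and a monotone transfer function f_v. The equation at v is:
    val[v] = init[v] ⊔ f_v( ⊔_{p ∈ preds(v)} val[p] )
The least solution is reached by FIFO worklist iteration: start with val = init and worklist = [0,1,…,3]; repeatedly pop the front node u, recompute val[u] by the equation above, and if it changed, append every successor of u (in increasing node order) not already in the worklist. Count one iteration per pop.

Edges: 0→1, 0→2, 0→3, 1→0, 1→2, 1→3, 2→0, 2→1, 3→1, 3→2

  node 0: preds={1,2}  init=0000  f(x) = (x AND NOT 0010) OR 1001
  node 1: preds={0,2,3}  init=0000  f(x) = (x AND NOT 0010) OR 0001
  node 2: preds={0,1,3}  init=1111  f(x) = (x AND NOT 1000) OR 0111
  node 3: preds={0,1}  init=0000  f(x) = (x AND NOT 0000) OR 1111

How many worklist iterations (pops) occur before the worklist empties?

7

Iteration log — 7 steps:
  step 1. node 0  ⊔preds=1111  new=1101  old=0000  +wl: 
  step 2. node 1  ⊔preds=1111  new=1101  old=0000  +wl: 0
  step 3. node 2  ⊔preds=1101  new=1111  stable
  step 4. node 3  ⊔preds=1101  new=1111  old=0000  +wl: 1,2
  step 5. node 0  ⊔preds=1111  new=1101  stable
  step 6. node 1  ⊔preds=1111  new=1101  stable
  step 7. node 2  ⊔preds=1111  new=1111  stable

Least fixpoint reached:
  node 0: 1101
  node 1: 1101
  node 2: 1111
  node 3: 1111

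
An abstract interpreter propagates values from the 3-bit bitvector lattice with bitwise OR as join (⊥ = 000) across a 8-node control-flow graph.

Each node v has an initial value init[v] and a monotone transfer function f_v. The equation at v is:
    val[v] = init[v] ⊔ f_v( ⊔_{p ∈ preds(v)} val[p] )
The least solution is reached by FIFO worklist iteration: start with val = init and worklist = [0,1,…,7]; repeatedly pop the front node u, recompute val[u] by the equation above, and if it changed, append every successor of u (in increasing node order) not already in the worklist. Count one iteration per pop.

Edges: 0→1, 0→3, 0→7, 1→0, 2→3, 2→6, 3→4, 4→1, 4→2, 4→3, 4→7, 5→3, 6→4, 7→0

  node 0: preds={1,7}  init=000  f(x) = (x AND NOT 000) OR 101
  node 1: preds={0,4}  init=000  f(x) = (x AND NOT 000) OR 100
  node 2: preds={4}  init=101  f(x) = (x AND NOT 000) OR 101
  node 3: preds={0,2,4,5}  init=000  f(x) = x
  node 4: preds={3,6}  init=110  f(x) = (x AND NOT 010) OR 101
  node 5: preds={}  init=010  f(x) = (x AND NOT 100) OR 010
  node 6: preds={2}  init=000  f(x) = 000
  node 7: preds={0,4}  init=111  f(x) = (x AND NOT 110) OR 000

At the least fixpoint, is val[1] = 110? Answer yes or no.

Worklist (12 pops):
  #1 pop 0: in=111 → 111 (was 000); enqueue []
  #2 pop 1: in=111 → 111 (was 000); enqueue [0]
  #3 pop 2: in=110 → 111 (was 101); enqueue []
  #4 pop 3: in=111 → 111 (was 000); enqueue []
  #5 pop 4: in=111 → 111 (was 110); enqueue [1,2,3]
  #6 pop 5: in=000 → 010 (no change)
  #7 pop 6: in=111 → 000 (no change)
  #8 pop 7: in=111 → 111 (no change)
  #9 pop 0: in=111 → 111 (no change)
  #10 pop 1: in=111 → 111 (no change)
  #11 pop 2: in=111 → 111 (no change)
  #12 pop 3: in=111 → 111 (no change)

Fixpoint:
  val[0] = 111
  val[1] = 111
  val[2] = 111
  val[3] = 111
  val[4] = 111
  val[5] = 010
  val[6] = 000
  val[7] = 111

no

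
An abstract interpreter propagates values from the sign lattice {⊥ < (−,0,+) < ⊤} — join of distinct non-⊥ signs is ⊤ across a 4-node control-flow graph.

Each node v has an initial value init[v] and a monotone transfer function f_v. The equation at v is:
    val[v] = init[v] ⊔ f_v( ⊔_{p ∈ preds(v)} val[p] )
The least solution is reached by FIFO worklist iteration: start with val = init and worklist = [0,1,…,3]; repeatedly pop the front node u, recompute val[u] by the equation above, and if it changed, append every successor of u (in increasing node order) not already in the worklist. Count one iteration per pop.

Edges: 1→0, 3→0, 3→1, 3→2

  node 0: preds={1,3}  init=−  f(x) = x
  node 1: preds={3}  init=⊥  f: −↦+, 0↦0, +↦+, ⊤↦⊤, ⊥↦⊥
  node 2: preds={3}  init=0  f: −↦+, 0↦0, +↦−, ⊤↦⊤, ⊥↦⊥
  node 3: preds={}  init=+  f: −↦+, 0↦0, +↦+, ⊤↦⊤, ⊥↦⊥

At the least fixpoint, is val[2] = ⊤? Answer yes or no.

yes

Worklist (5 pops):
  #1 pop 0: in=+ → ⊤ (was −); enqueue []
  #2 pop 1: in=+ → + (was ⊥); enqueue [0]
  #3 pop 2: in=+ → ⊤ (was 0); enqueue []
  #4 pop 3: in=⊥ → + (no change)
  #5 pop 0: in=+ → ⊤ (no change)

Fixpoint:
  val[0] = ⊤
  val[1] = +
  val[2] = ⊤
  val[3] = +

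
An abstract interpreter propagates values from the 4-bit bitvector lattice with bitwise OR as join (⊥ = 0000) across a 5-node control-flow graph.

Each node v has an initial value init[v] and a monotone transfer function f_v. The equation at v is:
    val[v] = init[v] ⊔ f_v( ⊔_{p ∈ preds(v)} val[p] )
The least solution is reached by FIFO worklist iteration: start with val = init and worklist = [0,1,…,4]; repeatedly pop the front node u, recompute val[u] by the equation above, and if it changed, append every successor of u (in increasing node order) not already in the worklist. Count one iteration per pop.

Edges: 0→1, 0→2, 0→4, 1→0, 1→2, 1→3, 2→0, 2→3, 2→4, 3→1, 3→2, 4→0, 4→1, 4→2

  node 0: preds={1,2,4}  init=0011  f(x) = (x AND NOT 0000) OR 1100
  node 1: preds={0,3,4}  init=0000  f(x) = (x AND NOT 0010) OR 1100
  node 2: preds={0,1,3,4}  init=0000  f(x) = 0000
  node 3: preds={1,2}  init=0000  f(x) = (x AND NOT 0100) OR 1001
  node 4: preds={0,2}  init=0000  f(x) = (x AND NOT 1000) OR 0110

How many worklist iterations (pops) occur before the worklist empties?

8

Iteration log — 8 steps:
  step 1. node 0  ⊔preds=0000  new=1111  old=0011  +wl: 
  step 2. node 1  ⊔preds=1111  new=1101  old=0000  +wl: 0
  step 3. node 2  ⊔preds=1111  new=0000  stable
  step 4. node 3  ⊔preds=1101  new=1001  old=0000  +wl: 1,2
  step 5. node 4  ⊔preds=1111  new=0111  old=0000  +wl: 
  step 6. node 0  ⊔preds=1111  new=1111  stable
  step 7. node 1  ⊔preds=1111  new=1101  stable
  step 8. node 2  ⊔preds=1111  new=0000  stable

Least fixpoint reached:
  node 0: 1111
  node 1: 1101
  node 2: 0000
  node 3: 1001
  node 4: 0111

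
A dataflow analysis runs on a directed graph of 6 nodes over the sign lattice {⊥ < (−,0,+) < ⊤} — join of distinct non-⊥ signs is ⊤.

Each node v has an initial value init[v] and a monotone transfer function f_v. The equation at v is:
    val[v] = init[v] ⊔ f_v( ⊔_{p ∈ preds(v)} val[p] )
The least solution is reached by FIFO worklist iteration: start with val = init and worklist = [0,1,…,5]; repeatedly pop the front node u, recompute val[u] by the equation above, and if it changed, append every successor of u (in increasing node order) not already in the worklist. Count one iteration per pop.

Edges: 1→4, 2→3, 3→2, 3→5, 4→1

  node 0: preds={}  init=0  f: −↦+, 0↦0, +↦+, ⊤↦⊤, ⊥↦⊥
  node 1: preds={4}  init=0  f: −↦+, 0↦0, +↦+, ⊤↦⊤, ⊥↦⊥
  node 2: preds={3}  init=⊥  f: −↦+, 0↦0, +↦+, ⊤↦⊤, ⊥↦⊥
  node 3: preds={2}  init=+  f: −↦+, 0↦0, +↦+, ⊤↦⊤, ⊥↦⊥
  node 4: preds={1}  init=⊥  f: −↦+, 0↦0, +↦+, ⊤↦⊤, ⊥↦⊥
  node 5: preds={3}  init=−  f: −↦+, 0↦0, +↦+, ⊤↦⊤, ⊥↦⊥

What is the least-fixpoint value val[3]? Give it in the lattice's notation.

Trace (7 dequeues):
  [1] u=0 | in ⊥ | out 0 | ==
  [2] u=1 | in ⊥ | out 0 | ==
  [3] u=2 | in + | out + | prev ⊥ | push {}
  [4] u=3 | in + | out + | ==
  [5] u=4 | in 0 | out 0 | prev ⊥ | push {1}
  [6] u=5 | in + | out ⊤ | prev − | push {}
  [7] u=1 | in 0 | out 0 | ==

Converged values:
  [0] 0
  [1] 0
  [2] +
  [3] +
  [4] 0
  [5] ⊤

+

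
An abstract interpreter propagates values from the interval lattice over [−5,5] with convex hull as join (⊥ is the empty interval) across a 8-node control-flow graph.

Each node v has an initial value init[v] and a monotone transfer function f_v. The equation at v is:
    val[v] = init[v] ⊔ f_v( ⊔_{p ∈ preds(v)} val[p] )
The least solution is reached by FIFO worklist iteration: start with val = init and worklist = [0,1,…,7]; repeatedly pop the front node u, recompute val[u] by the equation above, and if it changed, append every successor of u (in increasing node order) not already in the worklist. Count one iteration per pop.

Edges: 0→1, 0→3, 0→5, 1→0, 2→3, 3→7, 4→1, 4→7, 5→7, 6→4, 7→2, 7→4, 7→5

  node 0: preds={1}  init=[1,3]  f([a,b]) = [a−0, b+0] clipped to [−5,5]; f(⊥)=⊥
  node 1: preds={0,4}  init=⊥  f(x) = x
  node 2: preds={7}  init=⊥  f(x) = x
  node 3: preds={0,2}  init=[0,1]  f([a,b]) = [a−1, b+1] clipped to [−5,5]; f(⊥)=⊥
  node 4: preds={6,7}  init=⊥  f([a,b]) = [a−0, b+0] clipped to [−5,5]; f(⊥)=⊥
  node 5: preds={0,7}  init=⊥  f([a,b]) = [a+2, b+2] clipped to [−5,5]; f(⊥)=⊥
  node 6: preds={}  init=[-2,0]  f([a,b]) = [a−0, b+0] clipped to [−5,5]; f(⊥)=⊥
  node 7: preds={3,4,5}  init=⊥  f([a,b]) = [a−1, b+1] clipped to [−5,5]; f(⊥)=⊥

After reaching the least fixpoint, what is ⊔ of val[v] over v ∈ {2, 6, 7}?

[-5,5]

Trace (30 dequeues):
  [1] u=0 | in ⊥ | out [1,3] | ==
  [2] u=1 | in [1,3] | out [1,3] | prev ⊥ | push {0}
  [3] u=2 | in ⊥ | out ⊥ | ==
  [4] u=3 | in [1,3] | out [0,4] | prev [0,1] | push {}
  [5] u=4 | in [-2,0] | out [-2,0] | prev ⊥ | push {1}
  [6] u=5 | in [1,3] | out [3,5] | prev ⊥ | push {}
  [7] u=6 | in ⊥ | out [-2,0] | ==
  [8] u=7 | in [-2,5] | out [-3,5] | prev ⊥ | push {2,4,5}
  [9] u=0 | in [1,3] | out [1,3] | ==
  [10] u=1 | in [-2,3] | out [-2,3] | prev [1,3] | push {0}
  [11] u=2 | in [-3,5] | out [-3,5] | prev ⊥ | push {3}
  [12] u=4 | in [-3,5] | out [-3,5] | prev [-2,0] | push {1,7}
  [13] u=5 | in [-3,5] | out [-1,5] | prev [3,5] | push {}
  [14] u=0 | in [-2,3] | out [-2,3] | prev [1,3] | push {5}
  [15] u=3 | in [-3,5] | out [-4,5] | prev [0,4] | push {}
  [16] u=1 | in [-3,5] | out [-3,5] | prev [-2,3] | push {0}
  [17] u=7 | in [-4,5] | out [-5,5] | prev [-3,5] | push {2,4}
  [18] u=5 | in [-5,5] | out [-3,5] | prev [-1,5] | push {7}
  [19] u=0 | in [-3,5] | out [-3,5] | prev [-2,3] | push {1,3,5}
  [20] u=2 | in [-5,5] | out [-5,5] | prev [-3,5] | push {}
  [21] u=4 | in [-5,5] | out [-5,5] | prev [-3,5] | push {}
  [22] u=7 | in [-5,5] | out [-5,5] | ==
  [23] u=1 | in [-5,5] | out [-5,5] | prev [-3,5] | push {0}
  [24] u=3 | in [-5,5] | out [-5,5] | prev [-4,5] | push {7}
  [25] u=5 | in [-5,5] | out [-3,5] | ==
  [26] u=0 | in [-5,5] | out [-5,5] | prev [-3,5] | push {1,3,5}
  [27] u=7 | in [-5,5] | out [-5,5] | ==
  [28] u=1 | in [-5,5] | out [-5,5] | ==
  [29] u=3 | in [-5,5] | out [-5,5] | ==
  [30] u=5 | in [-5,5] | out [-3,5] | ==

Converged values:
  [0] [-5,5]
  [1] [-5,5]
  [2] [-5,5]
  [3] [-5,5]
  [4] [-5,5]
  [5] [-3,5]
  [6] [-2,0]
  [7] [-5,5]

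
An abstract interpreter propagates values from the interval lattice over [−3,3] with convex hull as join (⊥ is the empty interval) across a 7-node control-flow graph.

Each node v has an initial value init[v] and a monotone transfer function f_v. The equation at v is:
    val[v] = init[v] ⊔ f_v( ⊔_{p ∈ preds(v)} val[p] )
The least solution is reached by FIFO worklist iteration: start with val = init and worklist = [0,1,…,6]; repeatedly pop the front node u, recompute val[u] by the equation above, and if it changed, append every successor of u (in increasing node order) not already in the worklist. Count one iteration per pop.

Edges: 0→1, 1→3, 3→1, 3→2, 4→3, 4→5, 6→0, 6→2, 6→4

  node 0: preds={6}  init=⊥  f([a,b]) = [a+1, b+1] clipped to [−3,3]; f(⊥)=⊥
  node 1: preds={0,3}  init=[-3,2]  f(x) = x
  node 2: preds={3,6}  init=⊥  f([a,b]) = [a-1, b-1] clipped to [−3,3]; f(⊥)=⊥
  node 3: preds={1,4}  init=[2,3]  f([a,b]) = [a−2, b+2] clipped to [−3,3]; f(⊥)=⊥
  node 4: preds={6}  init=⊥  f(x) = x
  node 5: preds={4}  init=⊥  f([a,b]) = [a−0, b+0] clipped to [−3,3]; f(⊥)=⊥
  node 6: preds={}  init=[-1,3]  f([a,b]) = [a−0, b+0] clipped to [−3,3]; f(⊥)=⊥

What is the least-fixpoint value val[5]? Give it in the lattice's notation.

[-1,3]

Trace (10 dequeues):
  [1] u=0 | in [-1,3] | out [0,3] | prev ⊥ | push {}
  [2] u=1 | in [0,3] | out [-3,3] | prev [-3,2] | push {}
  [3] u=2 | in [-1,3] | out [-2,2] | prev ⊥ | push {}
  [4] u=3 | in [-3,3] | out [-3,3] | prev [2,3] | push {1,2}
  [5] u=4 | in [-1,3] | out [-1,3] | prev ⊥ | push {3}
  [6] u=5 | in [-1,3] | out [-1,3] | prev ⊥ | push {}
  [7] u=6 | in ⊥ | out [-1,3] | ==
  [8] u=1 | in [-3,3] | out [-3,3] | ==
  [9] u=2 | in [-3,3] | out [-3,2] | prev [-2,2] | push {}
  [10] u=3 | in [-3,3] | out [-3,3] | ==

Converged values:
  [0] [0,3]
  [1] [-3,3]
  [2] [-3,2]
  [3] [-3,3]
  [4] [-1,3]
  [5] [-1,3]
  [6] [-1,3]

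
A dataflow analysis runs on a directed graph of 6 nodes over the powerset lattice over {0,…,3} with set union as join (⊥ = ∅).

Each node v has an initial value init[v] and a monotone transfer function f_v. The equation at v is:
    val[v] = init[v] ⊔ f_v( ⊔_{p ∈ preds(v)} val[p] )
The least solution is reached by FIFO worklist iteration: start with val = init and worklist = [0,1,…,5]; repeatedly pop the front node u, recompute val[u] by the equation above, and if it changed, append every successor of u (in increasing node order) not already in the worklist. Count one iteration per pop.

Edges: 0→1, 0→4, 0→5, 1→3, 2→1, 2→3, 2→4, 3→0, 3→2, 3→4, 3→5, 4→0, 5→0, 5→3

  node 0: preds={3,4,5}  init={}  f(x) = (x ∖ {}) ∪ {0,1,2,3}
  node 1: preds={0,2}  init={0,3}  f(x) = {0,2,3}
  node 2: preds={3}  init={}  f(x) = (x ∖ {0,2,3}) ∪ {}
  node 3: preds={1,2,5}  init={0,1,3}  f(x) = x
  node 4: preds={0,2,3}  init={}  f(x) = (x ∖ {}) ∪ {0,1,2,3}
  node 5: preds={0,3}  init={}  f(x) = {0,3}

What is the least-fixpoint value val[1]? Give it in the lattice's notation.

Worklist (10 pops):
  #1 pop 0: in={0,1,3} → {0,1,2,3} (was {}); enqueue []
  #2 pop 1: in={0,1,2,3} → {0,2,3} (was {0,3}); enqueue []
  #3 pop 2: in={0,1,3} → {1} (was {}); enqueue [1]
  #4 pop 3: in={0,1,2,3} → {0,1,2,3} (was {0,1,3}); enqueue [0,2]
  #5 pop 4: in={0,1,2,3} → {0,1,2,3} (was {}); enqueue []
  #6 pop 5: in={0,1,2,3} → {0,3} (was {}); enqueue [3]
  #7 pop 1: in={0,1,2,3} → {0,2,3} (no change)
  #8 pop 0: in={0,1,2,3} → {0,1,2,3} (no change)
  #9 pop 2: in={0,1,2,3} → {1} (no change)
  #10 pop 3: in={0,1,2,3} → {0,1,2,3} (no change)

Fixpoint:
  val[0] = {0,1,2,3}
  val[1] = {0,2,3}
  val[2] = {1}
  val[3] = {0,1,2,3}
  val[4] = {0,1,2,3}
  val[5] = {0,3}

{0,2,3}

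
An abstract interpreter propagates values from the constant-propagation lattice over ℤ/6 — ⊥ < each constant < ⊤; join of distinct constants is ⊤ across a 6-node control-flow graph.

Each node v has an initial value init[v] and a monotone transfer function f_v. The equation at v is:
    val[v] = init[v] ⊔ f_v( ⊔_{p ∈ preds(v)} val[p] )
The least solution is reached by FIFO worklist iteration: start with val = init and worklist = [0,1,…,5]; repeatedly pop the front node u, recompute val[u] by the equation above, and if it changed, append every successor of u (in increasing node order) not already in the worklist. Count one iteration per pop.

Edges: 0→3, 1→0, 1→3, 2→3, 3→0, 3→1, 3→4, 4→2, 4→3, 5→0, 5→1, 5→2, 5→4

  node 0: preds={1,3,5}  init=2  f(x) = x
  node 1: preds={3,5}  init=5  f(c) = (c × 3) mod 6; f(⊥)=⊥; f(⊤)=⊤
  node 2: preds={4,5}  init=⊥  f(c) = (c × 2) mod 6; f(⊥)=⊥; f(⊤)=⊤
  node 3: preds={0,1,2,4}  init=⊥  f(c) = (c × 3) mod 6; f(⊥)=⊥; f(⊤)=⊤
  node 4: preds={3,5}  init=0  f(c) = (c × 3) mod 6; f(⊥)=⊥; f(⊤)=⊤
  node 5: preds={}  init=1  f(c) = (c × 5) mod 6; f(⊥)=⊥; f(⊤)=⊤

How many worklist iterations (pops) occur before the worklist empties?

Iteration log — 10 steps:
  step 1. node 0  ⊔preds=⊤  new=⊤  old=2  +wl: 
  step 2. node 1  ⊔preds=1  new=⊤  old=5  +wl: 0
  step 3. node 2  ⊔preds=⊤  new=⊤  old=⊥  +wl: 
  step 4. node 3  ⊔preds=⊤  new=⊤  old=⊥  +wl: 1
  step 5. node 4  ⊔preds=⊤  new=⊤  old=0  +wl: 2,3
  step 6. node 5  ⊔preds=⊥  new=1  stable
  step 7. node 0  ⊔preds=⊤  new=⊤  stable
  step 8. node 1  ⊔preds=⊤  new=⊤  stable
  step 9. node 2  ⊔preds=⊤  new=⊤  stable
  step 10. node 3  ⊔preds=⊤  new=⊤  stable

Least fixpoint reached:
  node 0: ⊤
  node 1: ⊤
  node 2: ⊤
  node 3: ⊤
  node 4: ⊤
  node 5: 1

10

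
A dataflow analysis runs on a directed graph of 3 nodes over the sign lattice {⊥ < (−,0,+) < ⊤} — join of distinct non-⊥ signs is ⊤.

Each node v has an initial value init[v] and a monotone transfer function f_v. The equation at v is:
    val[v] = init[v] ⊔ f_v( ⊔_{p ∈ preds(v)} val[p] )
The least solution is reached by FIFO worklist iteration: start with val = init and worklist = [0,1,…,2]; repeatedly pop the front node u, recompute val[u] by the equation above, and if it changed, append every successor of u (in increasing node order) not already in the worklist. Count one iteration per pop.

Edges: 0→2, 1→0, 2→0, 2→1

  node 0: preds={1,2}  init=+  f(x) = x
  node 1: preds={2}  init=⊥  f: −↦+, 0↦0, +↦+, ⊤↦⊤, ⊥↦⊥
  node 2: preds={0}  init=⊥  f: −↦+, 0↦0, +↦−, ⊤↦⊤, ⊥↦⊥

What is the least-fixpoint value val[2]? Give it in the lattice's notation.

⊤

Iteration log — 9 steps:
  step 1. node 0  ⊔preds=⊥  new=+  stable
  step 2. node 1  ⊔preds=⊥  new=⊥  stable
  step 3. node 2  ⊔preds=+  new=−  old=⊥  +wl: 0,1
  step 4. node 0  ⊔preds=−  new=⊤  old=+  +wl: 2
  step 5. node 1  ⊔preds=−  new=+  old=⊥  +wl: 0
  step 6. node 2  ⊔preds=⊤  new=⊤  old=−  +wl: 1
  step 7. node 0  ⊔preds=⊤  new=⊤  stable
  step 8. node 1  ⊔preds=⊤  new=⊤  old=+  +wl: 0
  step 9. node 0  ⊔preds=⊤  new=⊤  stable

Least fixpoint reached:
  node 0: ⊤
  node 1: ⊤
  node 2: ⊤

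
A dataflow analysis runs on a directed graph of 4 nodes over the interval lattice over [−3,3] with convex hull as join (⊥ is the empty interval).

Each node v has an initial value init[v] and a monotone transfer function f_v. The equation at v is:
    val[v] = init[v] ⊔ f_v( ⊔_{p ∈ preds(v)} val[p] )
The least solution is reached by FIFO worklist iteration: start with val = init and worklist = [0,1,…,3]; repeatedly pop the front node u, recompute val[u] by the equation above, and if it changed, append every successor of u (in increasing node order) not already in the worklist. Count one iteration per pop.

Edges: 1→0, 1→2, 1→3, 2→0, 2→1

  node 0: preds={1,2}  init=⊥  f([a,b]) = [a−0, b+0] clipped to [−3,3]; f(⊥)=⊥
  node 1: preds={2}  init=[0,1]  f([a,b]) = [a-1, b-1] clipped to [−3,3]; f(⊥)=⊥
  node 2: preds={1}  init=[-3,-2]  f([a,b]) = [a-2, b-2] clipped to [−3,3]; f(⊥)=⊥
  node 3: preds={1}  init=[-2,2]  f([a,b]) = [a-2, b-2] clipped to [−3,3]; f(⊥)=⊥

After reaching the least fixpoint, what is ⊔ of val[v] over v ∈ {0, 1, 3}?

Iteration log — 6 steps:
  step 1. node 0  ⊔preds=[-3,1]  new=[-3,1]  old=⊥  +wl: 
  step 2. node 1  ⊔preds=[-3,-2]  new=[-3,1]  old=[0,1]  +wl: 0
  step 3. node 2  ⊔preds=[-3,1]  new=[-3,-1]  old=[-3,-2]  +wl: 1
  step 4. node 3  ⊔preds=[-3,1]  new=[-3,2]  old=[-2,2]  +wl: 
  step 5. node 0  ⊔preds=[-3,1]  new=[-3,1]  stable
  step 6. node 1  ⊔preds=[-3,-1]  new=[-3,1]  stable

Least fixpoint reached:
  node 0: [-3,1]
  node 1: [-3,1]
  node 2: [-3,-1]
  node 3: [-3,2]

[-3,2]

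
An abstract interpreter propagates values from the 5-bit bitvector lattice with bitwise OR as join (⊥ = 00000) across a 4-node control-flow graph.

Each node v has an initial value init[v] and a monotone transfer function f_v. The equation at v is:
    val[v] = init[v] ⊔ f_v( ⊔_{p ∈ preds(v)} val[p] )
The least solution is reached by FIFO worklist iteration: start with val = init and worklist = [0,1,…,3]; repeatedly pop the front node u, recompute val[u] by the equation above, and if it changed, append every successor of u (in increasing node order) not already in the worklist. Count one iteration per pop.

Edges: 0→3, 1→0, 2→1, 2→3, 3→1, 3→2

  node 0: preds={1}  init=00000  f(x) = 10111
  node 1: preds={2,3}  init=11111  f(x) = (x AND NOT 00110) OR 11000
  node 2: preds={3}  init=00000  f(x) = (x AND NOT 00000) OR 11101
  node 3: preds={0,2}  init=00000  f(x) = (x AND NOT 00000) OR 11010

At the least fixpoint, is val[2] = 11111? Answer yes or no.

yes

Iteration log — 8 steps:
  step 1. node 0  ⊔preds=11111  new=10111  old=00000  +wl: 
  step 2. node 1  ⊔preds=00000  new=11111  stable
  step 3. node 2  ⊔preds=00000  new=11101  old=00000  +wl: 1
  step 4. node 3  ⊔preds=11111  new=11111  old=00000  +wl: 2
  step 5. node 1  ⊔preds=11111  new=11111  stable
  step 6. node 2  ⊔preds=11111  new=11111  old=11101  +wl: 1,3
  step 7. node 1  ⊔preds=11111  new=11111  stable
  step 8. node 3  ⊔preds=11111  new=11111  stable

Least fixpoint reached:
  node 0: 10111
  node 1: 11111
  node 2: 11111
  node 3: 11111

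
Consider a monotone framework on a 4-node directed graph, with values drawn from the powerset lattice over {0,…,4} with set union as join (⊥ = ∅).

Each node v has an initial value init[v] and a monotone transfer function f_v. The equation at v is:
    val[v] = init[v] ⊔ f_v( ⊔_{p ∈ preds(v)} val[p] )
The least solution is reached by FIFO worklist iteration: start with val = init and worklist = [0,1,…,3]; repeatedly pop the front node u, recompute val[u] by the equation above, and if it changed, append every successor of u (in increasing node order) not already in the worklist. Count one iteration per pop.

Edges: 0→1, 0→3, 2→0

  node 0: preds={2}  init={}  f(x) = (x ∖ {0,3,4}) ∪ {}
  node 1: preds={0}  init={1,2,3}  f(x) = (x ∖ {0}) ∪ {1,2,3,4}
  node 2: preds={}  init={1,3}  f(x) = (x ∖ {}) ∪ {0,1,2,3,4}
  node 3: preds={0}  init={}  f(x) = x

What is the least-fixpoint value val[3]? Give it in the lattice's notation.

Worklist (7 pops):
  #1 pop 0: in={1,3} → {1} (was {}); enqueue []
  #2 pop 1: in={1} → {1,2,3,4} (was {1,2,3}); enqueue []
  #3 pop 2: in={} → {0,1,2,3,4} (was {1,3}); enqueue [0]
  #4 pop 3: in={1} → {1} (was {}); enqueue []
  #5 pop 0: in={0,1,2,3,4} → {1,2} (was {1}); enqueue [1,3]
  #6 pop 1: in={1,2} → {1,2,3,4} (no change)
  #7 pop 3: in={1,2} → {1,2} (was {1}); enqueue []

Fixpoint:
  val[0] = {1,2}
  val[1] = {1,2,3,4}
  val[2] = {0,1,2,3,4}
  val[3] = {1,2}

{1,2}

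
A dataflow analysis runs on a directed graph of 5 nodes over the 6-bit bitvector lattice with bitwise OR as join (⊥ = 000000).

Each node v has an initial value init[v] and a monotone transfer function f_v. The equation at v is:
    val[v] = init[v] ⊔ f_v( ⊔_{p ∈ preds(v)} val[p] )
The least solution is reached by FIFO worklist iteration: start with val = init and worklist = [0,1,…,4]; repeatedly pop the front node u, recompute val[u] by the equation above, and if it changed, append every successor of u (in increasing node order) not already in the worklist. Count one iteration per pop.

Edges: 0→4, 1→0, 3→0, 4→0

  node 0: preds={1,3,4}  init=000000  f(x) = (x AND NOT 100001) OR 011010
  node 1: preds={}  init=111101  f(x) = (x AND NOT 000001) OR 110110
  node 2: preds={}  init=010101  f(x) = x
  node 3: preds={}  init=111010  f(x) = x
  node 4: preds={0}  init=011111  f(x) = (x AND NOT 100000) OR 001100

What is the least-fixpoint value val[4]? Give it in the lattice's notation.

011111

Iteration log — 6 steps:
  step 1. node 0  ⊔preds=111111  new=011110  old=000000  +wl: 
  step 2. node 1  ⊔preds=000000  new=111111  old=111101  +wl: 0
  step 3. node 2  ⊔preds=000000  new=010101  stable
  step 4. node 3  ⊔preds=000000  new=111010  stable
  step 5. node 4  ⊔preds=011110  new=011111  stable
  step 6. node 0  ⊔preds=111111  new=011110  stable

Least fixpoint reached:
  node 0: 011110
  node 1: 111111
  node 2: 010101
  node 3: 111010
  node 4: 011111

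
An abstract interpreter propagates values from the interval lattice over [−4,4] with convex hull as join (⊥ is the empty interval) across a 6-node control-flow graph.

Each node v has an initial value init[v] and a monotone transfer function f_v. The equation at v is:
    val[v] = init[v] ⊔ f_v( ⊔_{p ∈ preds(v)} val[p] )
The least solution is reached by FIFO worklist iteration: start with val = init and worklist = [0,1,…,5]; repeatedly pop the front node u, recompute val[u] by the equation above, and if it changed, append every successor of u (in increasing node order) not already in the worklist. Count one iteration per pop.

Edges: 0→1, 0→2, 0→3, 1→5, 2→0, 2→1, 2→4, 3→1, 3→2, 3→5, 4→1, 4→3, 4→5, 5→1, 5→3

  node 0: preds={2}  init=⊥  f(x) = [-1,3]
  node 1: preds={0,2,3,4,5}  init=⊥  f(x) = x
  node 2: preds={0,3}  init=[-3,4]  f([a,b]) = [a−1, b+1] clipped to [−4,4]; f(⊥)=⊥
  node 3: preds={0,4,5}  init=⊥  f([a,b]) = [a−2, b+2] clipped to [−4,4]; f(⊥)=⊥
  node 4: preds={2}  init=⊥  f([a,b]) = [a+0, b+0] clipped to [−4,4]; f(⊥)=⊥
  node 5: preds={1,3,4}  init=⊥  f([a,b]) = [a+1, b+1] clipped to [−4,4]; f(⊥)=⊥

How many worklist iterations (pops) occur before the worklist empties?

16

Trace (16 dequeues):
  [1] u=0 | in [-3,4] | out [-1,3] | prev ⊥ | push {}
  [2] u=1 | in [-3,4] | out [-3,4] | prev ⊥ | push {}
  [3] u=2 | in [-1,3] | out [-3,4] | ==
  [4] u=3 | in [-1,3] | out [-3,4] | prev ⊥ | push {1,2}
  [5] u=4 | in [-3,4] | out [-3,4] | prev ⊥ | push {3}
  [6] u=5 | in [-3,4] | out [-2,4] | prev ⊥ | push {}
  [7] u=1 | in [-3,4] | out [-3,4] | ==
  [8] u=2 | in [-3,4] | out [-4,4] | prev [-3,4] | push {0,1,4}
  [9] u=3 | in [-3,4] | out [-4,4] | prev [-3,4] | push {2,5}
  [10] u=0 | in [-4,4] | out [-1,3] | ==
  [11] u=1 | in [-4,4] | out [-4,4] | prev [-3,4] | push {}
  [12] u=4 | in [-4,4] | out [-4,4] | prev [-3,4] | push {1,3}
  [13] u=2 | in [-4,4] | out [-4,4] | ==
  [14] u=5 | in [-4,4] | out [-3,4] | prev [-2,4] | push {}
  [15] u=1 | in [-4,4] | out [-4,4] | ==
  [16] u=3 | in [-4,4] | out [-4,4] | ==

Converged values:
  [0] [-1,3]
  [1] [-4,4]
  [2] [-4,4]
  [3] [-4,4]
  [4] [-4,4]
  [5] [-3,4]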